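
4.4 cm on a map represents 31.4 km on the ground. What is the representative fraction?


ground = 31.4 km = 3140000 cm; RF denominator = ground / map = 3140000 / 4.4 ≈ 713636; RF = 1:713636

1:713636


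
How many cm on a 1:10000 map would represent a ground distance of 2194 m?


map_cm = 2194 * 100 / 10000 = 21.94 cm

21.94 cm


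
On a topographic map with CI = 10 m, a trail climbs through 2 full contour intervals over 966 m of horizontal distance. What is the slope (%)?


elevation change = 2 * 10 = 20 m
slope = 20 / 966 * 100 = 2.1%

2.1%


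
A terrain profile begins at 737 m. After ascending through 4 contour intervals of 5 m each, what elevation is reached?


elevation = 737 + 4 * 5 = 757 m

757 m


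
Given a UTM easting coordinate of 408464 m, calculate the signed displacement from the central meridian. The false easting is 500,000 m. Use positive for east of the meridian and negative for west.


displacement = 408464 - 500000 = -91536 m

-91536 m


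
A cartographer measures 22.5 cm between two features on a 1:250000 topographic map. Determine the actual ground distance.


ground = 22.5 cm * 250000 / 100 = 56250.0 m = 56.25 km

56.25 km


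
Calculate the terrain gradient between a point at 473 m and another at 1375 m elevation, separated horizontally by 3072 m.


gradient = (1375 - 473) / 3072 = 902 / 3072 = 0.2936

0.2936


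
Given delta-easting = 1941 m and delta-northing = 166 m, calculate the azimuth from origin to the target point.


az = atan2(1941, 166) = 85.1 deg
adjusted to 0-360: 85.1 degrees

85.1 degrees


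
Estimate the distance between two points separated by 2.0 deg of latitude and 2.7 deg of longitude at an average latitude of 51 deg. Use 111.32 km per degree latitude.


dlat_km = 2.0 * 111.32 = 222.64
dlon_km = 2.7 * 111.32 * cos(51) ≈ 189.151
dist = sqrt(222.64^2 + 189.151^2) ≈ 292.1 km

292.1 km


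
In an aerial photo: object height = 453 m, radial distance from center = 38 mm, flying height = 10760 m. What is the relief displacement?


d = h * r / H = 453 * 38 / 10760 = 1.6 mm

1.6 mm


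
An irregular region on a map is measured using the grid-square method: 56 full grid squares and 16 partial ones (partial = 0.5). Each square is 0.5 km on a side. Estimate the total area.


effective squares = 56 + 16 * 0.5 = 64.0
area = 64.0 * 0.25 = 16.0 km^2

16.0 km^2


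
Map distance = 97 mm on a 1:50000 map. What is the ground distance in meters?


ground = 97 mm * 50000 / 1000 = 4850.0 m

4850.0 m


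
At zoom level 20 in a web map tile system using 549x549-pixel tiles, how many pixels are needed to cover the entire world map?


tiles per axis = 2^20 = 1048576
total tiles = 1048576^2 = 1099511627776
pixels per axis = 1048576 * 549 = 575668224
total pixels = 575668224^2 = 331393904123314176

331393904123314176 pixels


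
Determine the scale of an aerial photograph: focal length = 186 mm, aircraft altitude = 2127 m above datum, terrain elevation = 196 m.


scale = f / (H - h) = 186 mm / 1931 m = 186 / 1931000 = 1:10382

1:10382


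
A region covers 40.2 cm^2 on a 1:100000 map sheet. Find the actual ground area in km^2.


ground_area = 40.2 * (100000/100)^2 = 40200000.0 m^2 = 40.2 km^2

40.2 km^2


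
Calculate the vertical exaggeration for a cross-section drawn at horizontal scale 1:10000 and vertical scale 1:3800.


VE = horizontal_scale / vertical_scale = 10000 / 3800 ≈ 2.6

2.6x


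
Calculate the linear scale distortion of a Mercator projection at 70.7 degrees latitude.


SF = 1 / cos(70.7) = 1 / 0.330514 = 3.026

3.026


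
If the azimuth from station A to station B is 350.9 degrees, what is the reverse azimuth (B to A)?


back azimuth = (350.9 + 180) mod 360 = 170.9 degrees

170.9 degrees


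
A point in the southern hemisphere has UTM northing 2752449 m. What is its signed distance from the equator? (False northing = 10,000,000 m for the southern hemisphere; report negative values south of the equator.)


For southern: actual = 2752449 - 10000000 = -7247551 m

-7247551 m


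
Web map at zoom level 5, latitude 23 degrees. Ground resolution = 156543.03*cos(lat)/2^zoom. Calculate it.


res = 156543.03 * cos(23) / 2^5 = 156543.03 * 0.92050485 / 32 = 4503.08 m/pixel

4503.08 m/pixel


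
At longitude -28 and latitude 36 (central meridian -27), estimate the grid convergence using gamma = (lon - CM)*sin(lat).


gamma = (-28 - -27) * sin(36) = -1 * 0.587785 = -0.588 degrees

-0.588 degrees


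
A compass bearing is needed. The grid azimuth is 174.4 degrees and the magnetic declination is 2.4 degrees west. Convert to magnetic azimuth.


magnetic azimuth = grid azimuth - declination (east +ve)
mag_az = 174.4 - -2.4 = 176.8 degrees

176.8 degrees


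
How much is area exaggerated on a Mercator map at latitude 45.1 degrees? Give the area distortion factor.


area_distortion = 1/cos^2(45.1) = 2.007

2.007


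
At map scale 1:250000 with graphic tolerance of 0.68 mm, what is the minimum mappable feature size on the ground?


ground = 0.68 mm * 250000 / 1000 = 170.0 m

170.0 m


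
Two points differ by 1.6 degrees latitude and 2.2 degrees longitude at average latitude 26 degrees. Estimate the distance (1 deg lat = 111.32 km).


dlat_km = 1.6 * 111.32 = 178.112
dlon_km = 2.2 * 111.32 * cos(26) ≈ 220.118
dist = sqrt(178.112^2 + 220.118^2) ≈ 283.2 km

283.2 km


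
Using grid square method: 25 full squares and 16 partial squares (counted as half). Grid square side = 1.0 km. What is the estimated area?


effective squares = 25 + 16 * 0.5 = 33.0
area = 33.0 * 1.0 = 33.0 km^2

33.0 km^2


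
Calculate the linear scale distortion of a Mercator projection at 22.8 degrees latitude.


SF = 1 / cos(22.8) = 1 / 0.921863 = 1.085

1.085


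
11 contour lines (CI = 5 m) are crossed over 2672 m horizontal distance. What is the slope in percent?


elevation change = 11 * 5 = 55 m
slope = 55 / 2672 * 100 = 2.1%

2.1%


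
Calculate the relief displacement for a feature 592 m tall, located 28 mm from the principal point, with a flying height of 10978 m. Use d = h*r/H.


d = h * r / H = 592 * 28 / 10978 = 1.51 mm

1.51 mm


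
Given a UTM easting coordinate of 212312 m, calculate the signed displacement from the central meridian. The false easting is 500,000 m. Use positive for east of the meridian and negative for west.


displacement = 212312 - 500000 = -287688 m

-287688 m


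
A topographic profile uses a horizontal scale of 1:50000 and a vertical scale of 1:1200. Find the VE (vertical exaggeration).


VE = horizontal_scale / vertical_scale = 50000 / 1200 ≈ 41.7

41.7x


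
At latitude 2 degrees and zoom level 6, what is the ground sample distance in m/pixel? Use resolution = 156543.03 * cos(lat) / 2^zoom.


res = 156543.03 * cos(2) / 2^6 = 156543.03 * 0.99939083 / 64 = 2444.49 m/pixel

2444.49 m/pixel


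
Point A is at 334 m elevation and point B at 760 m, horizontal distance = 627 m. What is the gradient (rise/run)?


gradient = (760 - 334) / 627 = 426 / 627 = 0.6794

0.6794


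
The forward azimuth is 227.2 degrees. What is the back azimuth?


back azimuth = (227.2 + 180) mod 360 = 47.2 degrees

47.2 degrees


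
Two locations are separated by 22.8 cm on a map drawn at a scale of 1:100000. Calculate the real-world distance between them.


ground = 22.8 cm * 100000 / 100 = 22800.0 m = 22.8 km

22.8 km


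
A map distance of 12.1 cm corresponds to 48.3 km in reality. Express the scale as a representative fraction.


ground = 48.3 km = 4830000 cm; RF denominator = ground / map = 4830000 / 12.1 ≈ 399174; RF = 1:399174

1:399174


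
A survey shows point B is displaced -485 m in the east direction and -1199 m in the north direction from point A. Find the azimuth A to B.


az = atan2(-485, -1199) = -158.0 deg
adjusted to 0-360: 202.0 degrees

202.0 degrees


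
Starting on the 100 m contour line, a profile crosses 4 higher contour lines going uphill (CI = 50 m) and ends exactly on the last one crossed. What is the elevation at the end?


elevation = 100 + 4 * 50 = 300 m

300 m


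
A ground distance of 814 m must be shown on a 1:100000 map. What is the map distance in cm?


map_cm = 814 * 100 / 100000 = 0.814 cm ≈ 0.81 cm

0.81 cm


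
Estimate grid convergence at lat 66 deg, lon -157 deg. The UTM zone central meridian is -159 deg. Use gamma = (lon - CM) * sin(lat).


gamma = (-157 - -159) * sin(66) = 2 * 0.913545 = 1.827 degrees

1.827 degrees


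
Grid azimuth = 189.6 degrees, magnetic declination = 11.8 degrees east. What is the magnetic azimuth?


magnetic azimuth = grid azimuth - declination (east +ve)
mag_az = 189.6 - 11.8 = 177.8 degrees

177.8 degrees


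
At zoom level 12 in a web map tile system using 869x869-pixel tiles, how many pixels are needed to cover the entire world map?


tiles per axis = 2^12 = 4096
total tiles = 4096^2 = 16777216
pixels per axis = 4096 * 869 = 3559424
total pixels = 3559424^2 = 12669499211776

12669499211776 pixels


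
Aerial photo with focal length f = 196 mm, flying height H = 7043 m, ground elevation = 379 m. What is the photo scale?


scale = f / (H - h) = 196 mm / 6664 m = 196 / 6664000 = 1:34000

1:34000


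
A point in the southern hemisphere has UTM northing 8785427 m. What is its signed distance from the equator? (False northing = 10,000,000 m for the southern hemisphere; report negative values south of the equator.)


For southern: actual = 8785427 - 10000000 = -1214573 m

-1214573 m


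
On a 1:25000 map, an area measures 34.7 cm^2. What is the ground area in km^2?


ground_area = 34.7 * (25000/100)^2 = 2168750.0 m^2 = 2.16875 km^2 ≈ 2.169 km^2

2.169 km^2


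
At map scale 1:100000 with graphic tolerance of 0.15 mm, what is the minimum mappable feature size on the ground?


ground = 0.15 mm * 100000 / 1000 = 15.0 m

15.0 m


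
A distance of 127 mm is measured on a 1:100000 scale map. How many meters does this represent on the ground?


ground = 127 mm * 100000 / 1000 = 12700.0 m

12700.0 m


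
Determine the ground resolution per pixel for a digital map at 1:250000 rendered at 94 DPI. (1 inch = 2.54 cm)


pixel_cm = 2.54 / 94 ≈ 0.027021 cm
ground = pixel_cm * 250000 / 100 = 2.54 * 250000 / (94 * 100) = 635000 / 9400 ≈ 67.55 m

67.55 m


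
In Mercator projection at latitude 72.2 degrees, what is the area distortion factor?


area_distortion = 1/cos^2(72.2) = 10.701

10.701


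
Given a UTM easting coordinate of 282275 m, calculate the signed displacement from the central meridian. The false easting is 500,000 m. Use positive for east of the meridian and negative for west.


displacement = 282275 - 500000 = -217725 m

-217725 m


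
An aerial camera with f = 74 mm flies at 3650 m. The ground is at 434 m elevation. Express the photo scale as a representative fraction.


scale = f / (H - h) = 74 mm / 3216 m = 74 / 3216000 = 1:43459

1:43459


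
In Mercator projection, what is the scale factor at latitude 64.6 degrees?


SF = 1 / cos(64.6) = 1 / 0.428935 = 2.331

2.331


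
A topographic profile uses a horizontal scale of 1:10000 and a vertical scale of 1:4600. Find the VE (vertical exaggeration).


VE = horizontal_scale / vertical_scale = 10000 / 4600 ≈ 2.2

2.2x


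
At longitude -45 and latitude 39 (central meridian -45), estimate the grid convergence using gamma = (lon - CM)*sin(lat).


gamma = (-45 - -45) * sin(39) = 0 * 0.62932 = 0.0 degrees

0.0 degrees


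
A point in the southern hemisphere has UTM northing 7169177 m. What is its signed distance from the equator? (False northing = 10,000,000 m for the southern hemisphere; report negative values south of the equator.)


For southern: actual = 7169177 - 10000000 = -2830823 m

-2830823 m


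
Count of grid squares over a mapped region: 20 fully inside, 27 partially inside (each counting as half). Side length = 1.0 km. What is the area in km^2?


effective squares = 20 + 27 * 0.5 = 33.5
area = 33.5 * 1.0 = 33.5 km^2

33.5 km^2


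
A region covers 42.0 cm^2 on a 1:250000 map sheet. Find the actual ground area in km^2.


ground_area = 42.0 * (250000/100)^2 = 262500000.0 m^2 = 262.5 km^2

262.5 km^2


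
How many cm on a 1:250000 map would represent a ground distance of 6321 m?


map_cm = 6321 * 100 / 250000 = 2.5284 cm ≈ 2.53 cm

2.53 cm


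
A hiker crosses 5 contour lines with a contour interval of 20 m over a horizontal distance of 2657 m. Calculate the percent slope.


elevation change = 5 * 20 = 100 m
slope = 100 / 2657 * 100 = 3.8%

3.8%


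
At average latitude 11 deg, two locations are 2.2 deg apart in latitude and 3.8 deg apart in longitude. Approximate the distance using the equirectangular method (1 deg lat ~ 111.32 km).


dlat_km = 2.2 * 111.32 = 244.904
dlon_km = 3.8 * 111.32 * cos(11) ≈ 415.244
dist = sqrt(244.904^2 + 415.244^2) ≈ 482.1 km

482.1 km


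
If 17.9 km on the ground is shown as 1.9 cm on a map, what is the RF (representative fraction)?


ground = 17.9 km = 1790000 cm; RF denominator = ground / map = 1790000 / 1.9 ≈ 942105; RF = 1:942105

1:942105


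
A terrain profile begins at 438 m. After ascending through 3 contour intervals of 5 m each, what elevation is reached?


elevation = 438 + 3 * 5 = 453 m

453 m


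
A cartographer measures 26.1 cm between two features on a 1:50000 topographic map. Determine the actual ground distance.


ground = 26.1 cm * 50000 / 100 = 13050.0 m = 13.05 km

13.05 km


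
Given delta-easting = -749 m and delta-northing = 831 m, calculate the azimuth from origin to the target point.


az = atan2(-749, 831) = -42.0 deg
adjusted to 0-360: 318.0 degrees

318.0 degrees


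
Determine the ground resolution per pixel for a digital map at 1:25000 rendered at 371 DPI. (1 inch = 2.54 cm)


pixel_cm = 2.54 / 371 ≈ 0.006846 cm
ground = pixel_cm * 25000 / 100 = 2.54 * 25000 / (371 * 100) = 63500 / 37100 ≈ 1.71 m

1.71 m


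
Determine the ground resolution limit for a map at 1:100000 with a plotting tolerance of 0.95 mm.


ground = 0.95 mm * 100000 / 1000 = 95.0 m

95.0 m


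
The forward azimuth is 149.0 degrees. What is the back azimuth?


back azimuth = (149.0 + 180) mod 360 = 329.0 degrees

329.0 degrees


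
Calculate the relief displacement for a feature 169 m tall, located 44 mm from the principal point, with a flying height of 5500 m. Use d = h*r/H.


d = h * r / H = 169 * 44 / 5500 = 1.35 mm

1.35 mm


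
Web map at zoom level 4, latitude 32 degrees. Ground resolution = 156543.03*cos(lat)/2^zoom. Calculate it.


res = 156543.03 * cos(32) / 2^4 = 156543.03 * 0.8480481 / 16 = 8297.25 m/pixel

8297.25 m/pixel


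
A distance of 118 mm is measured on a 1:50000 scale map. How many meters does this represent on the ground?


ground = 118 mm * 50000 / 1000 = 5900.0 m

5900.0 m


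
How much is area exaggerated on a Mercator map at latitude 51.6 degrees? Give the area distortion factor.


area_distortion = 1/cos^2(51.6) = 2.592

2.592


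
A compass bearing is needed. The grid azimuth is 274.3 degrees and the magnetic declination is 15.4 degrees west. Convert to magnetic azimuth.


magnetic azimuth = grid azimuth - declination (east +ve)
mag_az = 274.3 - -15.4 = 289.7 degrees

289.7 degrees


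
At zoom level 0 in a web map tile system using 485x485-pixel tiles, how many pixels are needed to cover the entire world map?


tiles per axis = 2^0 = 1
total tiles = 1^2 = 1
pixels per axis = 1 * 485 = 485
total pixels = 485^2 = 235225

235225 pixels


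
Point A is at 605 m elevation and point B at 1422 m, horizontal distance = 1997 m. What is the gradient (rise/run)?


gradient = (1422 - 605) / 1997 = 817 / 1997 = 0.4091

0.4091


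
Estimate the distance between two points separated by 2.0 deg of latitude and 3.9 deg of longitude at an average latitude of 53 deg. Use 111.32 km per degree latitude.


dlat_km = 2.0 * 111.32 = 222.64
dlon_km = 3.9 * 111.32 * cos(53) ≈ 261.277
dist = sqrt(222.64^2 + 261.277^2) ≈ 343.3 km

343.3 km


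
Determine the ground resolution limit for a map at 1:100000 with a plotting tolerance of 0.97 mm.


ground = 0.97 mm * 100000 / 1000 = 97.0 m

97.0 m


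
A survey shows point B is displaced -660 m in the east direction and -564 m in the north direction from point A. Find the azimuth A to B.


az = atan2(-660, -564) = -130.5 deg
adjusted to 0-360: 229.5 degrees

229.5 degrees


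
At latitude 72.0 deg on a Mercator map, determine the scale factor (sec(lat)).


SF = 1 / cos(72.0) = 1 / 0.309017 = 3.236

3.236


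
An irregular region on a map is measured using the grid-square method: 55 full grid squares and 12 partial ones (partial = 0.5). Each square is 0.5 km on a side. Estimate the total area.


effective squares = 55 + 12 * 0.5 = 61.0
area = 61.0 * 0.25 = 15.25 km^2

15.25 km^2


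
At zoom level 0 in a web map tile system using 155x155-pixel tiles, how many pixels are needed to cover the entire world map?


tiles per axis = 2^0 = 1
total tiles = 1^2 = 1
pixels per axis = 1 * 155 = 155
total pixels = 155^2 = 24025

24025 pixels


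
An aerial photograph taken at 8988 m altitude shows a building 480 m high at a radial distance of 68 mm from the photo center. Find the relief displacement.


d = h * r / H = 480 * 68 / 8988 = 3.63 mm

3.63 mm


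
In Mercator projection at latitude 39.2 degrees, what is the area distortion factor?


area_distortion = 1/cos^2(39.2) = 1.665

1.665


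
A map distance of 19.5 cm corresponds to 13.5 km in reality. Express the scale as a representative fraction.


ground = 13.5 km = 1350000 cm; RF denominator = ground / map = 1350000 / 19.5 ≈ 69231; RF = 1:69231

1:69231


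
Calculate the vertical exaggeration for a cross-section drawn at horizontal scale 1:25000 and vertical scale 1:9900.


VE = horizontal_scale / vertical_scale = 25000 / 9900 ≈ 2.5

2.5x


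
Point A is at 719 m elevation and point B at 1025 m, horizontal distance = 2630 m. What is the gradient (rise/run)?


gradient = (1025 - 719) / 2630 = 306 / 2630 = 0.1163

0.1163


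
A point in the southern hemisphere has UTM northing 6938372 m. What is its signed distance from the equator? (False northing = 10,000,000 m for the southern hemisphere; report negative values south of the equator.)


For southern: actual = 6938372 - 10000000 = -3061628 m

-3061628 m


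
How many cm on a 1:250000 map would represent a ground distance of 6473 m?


map_cm = 6473 * 100 / 250000 = 2.5892 cm ≈ 2.59 cm

2.59 cm


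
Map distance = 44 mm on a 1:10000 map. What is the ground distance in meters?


ground = 44 mm * 10000 / 1000 = 440.0 m

440.0 m


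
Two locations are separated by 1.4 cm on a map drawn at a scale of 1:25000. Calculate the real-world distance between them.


ground = 1.4 cm * 25000 / 100 = 350.0 m

350.0 m


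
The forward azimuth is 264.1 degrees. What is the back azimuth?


back azimuth = (264.1 + 180) mod 360 = 84.1 degrees

84.1 degrees


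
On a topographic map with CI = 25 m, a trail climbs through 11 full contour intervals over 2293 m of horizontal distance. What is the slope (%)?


elevation change = 11 * 25 = 275 m
slope = 275 / 2293 * 100 = 12.0%

12.0%


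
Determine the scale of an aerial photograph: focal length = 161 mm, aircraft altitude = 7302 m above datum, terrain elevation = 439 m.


scale = f / (H - h) = 161 mm / 6863 m = 161 / 6863000 = 1:42627

1:42627


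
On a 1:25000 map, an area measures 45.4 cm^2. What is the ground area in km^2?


ground_area = 45.4 * (25000/100)^2 = 2837500.0 m^2 = 2.8375 km^2 ≈ 2.838 km^2

2.838 km^2


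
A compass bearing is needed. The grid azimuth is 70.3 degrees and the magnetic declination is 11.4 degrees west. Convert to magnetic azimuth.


magnetic azimuth = grid azimuth - declination (east +ve)
mag_az = 70.3 - -11.4 = 81.7 degrees

81.7 degrees


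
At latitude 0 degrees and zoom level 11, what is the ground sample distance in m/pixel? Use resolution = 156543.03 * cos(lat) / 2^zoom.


res = 156543.03 * cos(0) / 2^11 = 156543.03 * 1.0 / 2048 = 76.44 m/pixel

76.44 m/pixel


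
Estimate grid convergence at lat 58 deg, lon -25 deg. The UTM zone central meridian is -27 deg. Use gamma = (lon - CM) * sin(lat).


gamma = (-25 - -27) * sin(58) = 2 * 0.848048 = 1.696 degrees

1.696 degrees


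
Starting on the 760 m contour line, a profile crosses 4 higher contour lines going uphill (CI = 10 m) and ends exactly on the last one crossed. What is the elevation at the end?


elevation = 760 + 4 * 10 = 800 m

800 m


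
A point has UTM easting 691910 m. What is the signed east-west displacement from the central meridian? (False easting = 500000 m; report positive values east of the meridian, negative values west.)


displacement = 691910 - 500000 = 191910 m

191910 m


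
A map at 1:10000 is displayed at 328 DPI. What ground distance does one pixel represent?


pixel_cm = 2.54 / 328 ≈ 0.007744 cm
ground = pixel_cm * 10000 / 100 = 2.54 * 10000 / (328 * 100) = 25400 / 32800 ≈ 0.77 m

0.77 m


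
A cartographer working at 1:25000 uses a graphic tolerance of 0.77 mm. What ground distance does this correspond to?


ground = 0.77 mm * 25000 / 1000 = 19.25 m

19.25 m


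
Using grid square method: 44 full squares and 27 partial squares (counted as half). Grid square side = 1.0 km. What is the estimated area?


effective squares = 44 + 27 * 0.5 = 57.5
area = 57.5 * 1.0 = 57.5 km^2

57.5 km^2


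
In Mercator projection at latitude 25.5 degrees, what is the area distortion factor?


area_distortion = 1/cos^2(25.5) = 1.228

1.228


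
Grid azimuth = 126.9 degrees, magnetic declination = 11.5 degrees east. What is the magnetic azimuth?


magnetic azimuth = grid azimuth - declination (east +ve)
mag_az = 126.9 - 11.5 = 115.4 degrees

115.4 degrees


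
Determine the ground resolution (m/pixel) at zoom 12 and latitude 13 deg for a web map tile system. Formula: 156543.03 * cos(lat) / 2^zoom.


res = 156543.03 * cos(13) / 2^12 = 156543.03 * 0.97437006 / 4096 = 37.24 m/pixel

37.24 m/pixel


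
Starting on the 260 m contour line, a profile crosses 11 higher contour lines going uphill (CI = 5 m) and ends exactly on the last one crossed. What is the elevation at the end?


elevation = 260 + 11 * 5 = 315 m

315 m


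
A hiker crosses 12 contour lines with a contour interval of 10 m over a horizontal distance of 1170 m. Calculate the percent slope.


elevation change = 12 * 10 = 120 m
slope = 120 / 1170 * 100 = 10.3%

10.3%


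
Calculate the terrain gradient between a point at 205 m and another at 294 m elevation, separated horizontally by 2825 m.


gradient = (294 - 205) / 2825 = 89 / 2825 = 0.0315

0.0315


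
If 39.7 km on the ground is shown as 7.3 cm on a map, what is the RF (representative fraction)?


ground = 39.7 km = 3970000 cm; RF denominator = ground / map = 3970000 / 7.3 ≈ 543836; RF = 1:543836

1:543836


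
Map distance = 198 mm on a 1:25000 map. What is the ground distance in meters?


ground = 198 mm * 25000 / 1000 = 4950.0 m

4950.0 m


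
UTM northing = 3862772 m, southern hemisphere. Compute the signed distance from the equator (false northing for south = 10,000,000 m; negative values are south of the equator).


For southern: actual = 3862772 - 10000000 = -6137228 m

-6137228 m


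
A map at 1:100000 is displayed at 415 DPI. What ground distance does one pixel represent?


pixel_cm = 2.54 / 415 ≈ 0.00612 cm
ground = pixel_cm * 100000 / 100 = 2.54 * 100000 / (415 * 100) = 254000 / 41500 ≈ 6.12 m

6.12 m


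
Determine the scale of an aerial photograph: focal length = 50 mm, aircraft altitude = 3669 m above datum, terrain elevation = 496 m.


scale = f / (H - h) = 50 mm / 3173 m = 50 / 3173000 = 1:63460

1:63460


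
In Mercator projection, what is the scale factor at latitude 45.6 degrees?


SF = 1 / cos(45.6) = 1 / 0.699663 = 1.429

1.429


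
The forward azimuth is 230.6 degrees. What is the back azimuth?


back azimuth = (230.6 + 180) mod 360 = 50.6 degrees

50.6 degrees


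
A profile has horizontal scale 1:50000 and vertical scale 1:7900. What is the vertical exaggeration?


VE = horizontal_scale / vertical_scale = 50000 / 7900 ≈ 6.3

6.3x


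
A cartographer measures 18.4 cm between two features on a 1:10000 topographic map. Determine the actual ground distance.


ground = 18.4 cm * 10000 / 100 = 1840.0 m = 1.84 km

1.84 km


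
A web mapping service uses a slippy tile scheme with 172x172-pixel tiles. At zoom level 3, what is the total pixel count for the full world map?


tiles per axis = 2^3 = 8
total tiles = 8^2 = 64
pixels per axis = 8 * 172 = 1376
total pixels = 1376^2 = 1893376

1893376 pixels


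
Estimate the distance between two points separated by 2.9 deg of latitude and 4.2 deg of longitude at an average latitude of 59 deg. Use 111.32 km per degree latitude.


dlat_km = 2.9 * 111.32 = 322.828
dlon_km = 4.2 * 111.32 * cos(59) ≈ 240.803
dist = sqrt(322.828^2 + 240.803^2) ≈ 402.7 km

402.7 km


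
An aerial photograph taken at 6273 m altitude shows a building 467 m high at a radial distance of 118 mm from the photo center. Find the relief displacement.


d = h * r / H = 467 * 118 / 6273 = 8.78 mm

8.78 mm


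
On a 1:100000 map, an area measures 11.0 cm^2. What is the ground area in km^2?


ground_area = 11.0 * (100000/100)^2 = 11000000.0 m^2 = 11.0 km^2

11.0 km^2


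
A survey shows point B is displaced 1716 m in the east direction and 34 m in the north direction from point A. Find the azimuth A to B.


az = atan2(1716, 34) = 88.9 deg
adjusted to 0-360: 88.9 degrees

88.9 degrees


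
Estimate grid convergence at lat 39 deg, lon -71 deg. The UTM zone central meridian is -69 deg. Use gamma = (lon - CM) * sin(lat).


gamma = (-71 - -69) * sin(39) = -2 * 0.62932 = -1.259 degrees

-1.259 degrees


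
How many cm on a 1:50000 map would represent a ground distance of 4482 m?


map_cm = 4482 * 100 / 50000 = 8.964 cm ≈ 8.96 cm

8.96 cm


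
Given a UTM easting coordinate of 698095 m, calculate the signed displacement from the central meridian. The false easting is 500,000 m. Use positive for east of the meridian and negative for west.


displacement = 698095 - 500000 = 198095 m

198095 m


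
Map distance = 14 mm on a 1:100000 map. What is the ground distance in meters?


ground = 14 mm * 100000 / 1000 = 1400.0 m

1400.0 m


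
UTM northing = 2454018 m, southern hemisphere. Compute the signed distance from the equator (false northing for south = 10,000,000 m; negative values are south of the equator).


For southern: actual = 2454018 - 10000000 = -7545982 m

-7545982 m


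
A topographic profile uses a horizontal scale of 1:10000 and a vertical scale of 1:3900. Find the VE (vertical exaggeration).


VE = horizontal_scale / vertical_scale = 10000 / 3900 ≈ 2.6

2.6x


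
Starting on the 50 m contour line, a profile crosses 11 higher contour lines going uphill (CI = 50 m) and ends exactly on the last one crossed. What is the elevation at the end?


elevation = 50 + 11 * 50 = 600 m

600 m


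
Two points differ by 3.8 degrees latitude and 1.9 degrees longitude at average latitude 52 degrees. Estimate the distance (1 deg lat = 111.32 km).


dlat_km = 3.8 * 111.32 = 423.016
dlon_km = 1.9 * 111.32 * cos(52) ≈ 130.217
dist = sqrt(423.016^2 + 130.217^2) ≈ 442.6 km

442.6 km


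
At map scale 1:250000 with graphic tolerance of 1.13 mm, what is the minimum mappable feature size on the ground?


ground = 1.13 mm * 250000 / 1000 = 282.5 m

282.5 m


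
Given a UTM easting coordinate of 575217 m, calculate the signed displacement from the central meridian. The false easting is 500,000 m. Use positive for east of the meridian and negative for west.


displacement = 575217 - 500000 = 75217 m

75217 m


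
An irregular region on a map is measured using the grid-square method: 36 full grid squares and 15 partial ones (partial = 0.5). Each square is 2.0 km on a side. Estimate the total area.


effective squares = 36 + 15 * 0.5 = 43.5
area = 43.5 * 4.0 = 174.0 km^2

174.0 km^2


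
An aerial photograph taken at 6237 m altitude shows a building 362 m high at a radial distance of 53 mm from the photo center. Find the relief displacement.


d = h * r / H = 362 * 53 / 6237 = 3.08 mm

3.08 mm


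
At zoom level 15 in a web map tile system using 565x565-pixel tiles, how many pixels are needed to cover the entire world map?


tiles per axis = 2^15 = 32768
total tiles = 32768^2 = 1073741824
pixels per axis = 32768 * 565 = 18513920
total pixels = 18513920^2 = 342765233766400

342765233766400 pixels


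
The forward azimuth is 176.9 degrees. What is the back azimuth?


back azimuth = (176.9 + 180) mod 360 = 356.9 degrees

356.9 degrees


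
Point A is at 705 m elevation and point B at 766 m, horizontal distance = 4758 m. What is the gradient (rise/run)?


gradient = (766 - 705) / 4758 = 61 / 4758 = 0.0128

0.0128


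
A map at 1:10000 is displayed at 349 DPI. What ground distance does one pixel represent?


pixel_cm = 2.54 / 349 ≈ 0.007278 cm
ground = pixel_cm * 10000 / 100 = 2.54 * 10000 / (349 * 100) = 25400 / 34900 ≈ 0.73 m

0.73 m


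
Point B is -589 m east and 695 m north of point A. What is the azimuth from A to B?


az = atan2(-589, 695) = -40.3 deg
adjusted to 0-360: 319.7 degrees

319.7 degrees


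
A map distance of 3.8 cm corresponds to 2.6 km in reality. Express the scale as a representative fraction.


ground = 2.6 km = 260000 cm; RF denominator = ground / map = 260000 / 3.8 ≈ 68421; RF = 1:68421

1:68421


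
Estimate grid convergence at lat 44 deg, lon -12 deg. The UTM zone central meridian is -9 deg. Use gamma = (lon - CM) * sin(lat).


gamma = (-12 - -9) * sin(44) = -3 * 0.694658 = -2.084 degrees

-2.084 degrees


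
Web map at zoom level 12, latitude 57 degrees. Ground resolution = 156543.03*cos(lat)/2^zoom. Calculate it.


res = 156543.03 * cos(57) / 2^12 = 156543.03 * 0.54463904 / 4096 = 20.82 m/pixel

20.82 m/pixel


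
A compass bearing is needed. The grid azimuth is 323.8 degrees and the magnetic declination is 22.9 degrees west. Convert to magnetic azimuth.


magnetic azimuth = grid azimuth - declination (east +ve)
mag_az = 323.8 - -22.9 = 346.7 degrees

346.7 degrees


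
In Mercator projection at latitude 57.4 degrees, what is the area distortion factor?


area_distortion = 1/cos^2(57.4) = 3.445

3.445


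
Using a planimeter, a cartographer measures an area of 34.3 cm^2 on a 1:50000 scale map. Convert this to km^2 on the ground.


ground_area = 34.3 * (50000/100)^2 = 8575000.0 m^2 = 8.575 km^2

8.575 km^2


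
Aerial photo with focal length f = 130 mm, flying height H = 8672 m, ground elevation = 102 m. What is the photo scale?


scale = f / (H - h) = 130 mm / 8570 m = 130 / 8570000 = 1:65923

1:65923


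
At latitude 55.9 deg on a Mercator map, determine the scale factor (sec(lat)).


SF = 1 / cos(55.9) = 1 / 0.560639 = 1.784

1.784


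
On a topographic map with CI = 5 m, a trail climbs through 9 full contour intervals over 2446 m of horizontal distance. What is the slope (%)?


elevation change = 9 * 5 = 45 m
slope = 45 / 2446 * 100 = 1.8%

1.8%


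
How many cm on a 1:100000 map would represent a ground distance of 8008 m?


map_cm = 8008 * 100 / 100000 = 8.008 cm ≈ 8.01 cm

8.01 cm


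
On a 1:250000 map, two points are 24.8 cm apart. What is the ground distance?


ground = 24.8 cm * 250000 / 100 = 62000.0 m = 62.0 km

62.0 km


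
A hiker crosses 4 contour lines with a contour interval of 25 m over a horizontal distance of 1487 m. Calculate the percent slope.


elevation change = 4 * 25 = 100 m
slope = 100 / 1487 * 100 = 6.7%

6.7%


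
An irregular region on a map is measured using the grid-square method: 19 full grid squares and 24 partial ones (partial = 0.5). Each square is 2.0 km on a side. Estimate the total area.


effective squares = 19 + 24 * 0.5 = 31.0
area = 31.0 * 4.0 = 124.0 km^2

124.0 km^2


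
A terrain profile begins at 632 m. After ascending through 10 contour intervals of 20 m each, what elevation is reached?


elevation = 632 + 10 * 20 = 832 m

832 m


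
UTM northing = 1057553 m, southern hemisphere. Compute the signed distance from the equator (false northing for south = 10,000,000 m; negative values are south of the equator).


For southern: actual = 1057553 - 10000000 = -8942447 m

-8942447 m


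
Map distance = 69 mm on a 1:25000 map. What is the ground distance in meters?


ground = 69 mm * 25000 / 1000 = 1725.0 m

1725.0 m


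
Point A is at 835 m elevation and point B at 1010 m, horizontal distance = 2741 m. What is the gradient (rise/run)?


gradient = (1010 - 835) / 2741 = 175 / 2741 = 0.0638

0.0638


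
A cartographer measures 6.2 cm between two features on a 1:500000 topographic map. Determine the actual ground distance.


ground = 6.2 cm * 500000 / 100 = 31000.0 m = 31.0 km

31.0 km


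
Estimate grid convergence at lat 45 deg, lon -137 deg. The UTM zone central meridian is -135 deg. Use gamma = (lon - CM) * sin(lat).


gamma = (-137 - -135) * sin(45) = -2 * 0.707107 = -1.414 degrees

-1.414 degrees


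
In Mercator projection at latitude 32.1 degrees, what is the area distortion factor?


area_distortion = 1/cos^2(32.1) = 1.394

1.394


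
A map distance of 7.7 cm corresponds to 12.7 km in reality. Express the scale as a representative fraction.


ground = 12.7 km = 1270000 cm; RF denominator = ground / map = 1270000 / 7.7 ≈ 164935; RF = 1:164935

1:164935


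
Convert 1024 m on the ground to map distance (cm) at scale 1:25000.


map_cm = 1024 * 100 / 25000 = 4.096 cm ≈ 4.1 cm

4.1 cm


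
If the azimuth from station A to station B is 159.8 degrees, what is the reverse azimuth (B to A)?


back azimuth = (159.8 + 180) mod 360 = 339.8 degrees

339.8 degrees


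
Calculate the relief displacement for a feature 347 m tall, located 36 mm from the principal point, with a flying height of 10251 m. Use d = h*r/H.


d = h * r / H = 347 * 36 / 10251 = 1.22 mm

1.22 mm


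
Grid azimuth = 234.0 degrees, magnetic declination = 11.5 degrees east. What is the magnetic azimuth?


magnetic azimuth = grid azimuth - declination (east +ve)
mag_az = 234.0 - 11.5 = 222.5 degrees

222.5 degrees


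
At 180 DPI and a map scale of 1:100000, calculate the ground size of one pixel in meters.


pixel_cm = 2.54 / 180 ≈ 0.014111 cm
ground = pixel_cm * 100000 / 100 = 2.54 * 100000 / (180 * 100) = 254000 / 18000 ≈ 14.11 m

14.11 m


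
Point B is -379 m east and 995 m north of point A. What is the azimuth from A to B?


az = atan2(-379, 995) = -20.9 deg
adjusted to 0-360: 339.1 degrees

339.1 degrees


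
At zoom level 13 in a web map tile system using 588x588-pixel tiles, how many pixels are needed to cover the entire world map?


tiles per axis = 2^13 = 8192
total tiles = 8192^2 = 67108864
pixels per axis = 8192 * 588 = 4816896
total pixels = 4816896^2 = 23202487074816

23202487074816 pixels


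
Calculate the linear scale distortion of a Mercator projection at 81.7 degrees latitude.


SF = 1 / cos(81.7) = 1 / 0.144356 = 6.927

6.927


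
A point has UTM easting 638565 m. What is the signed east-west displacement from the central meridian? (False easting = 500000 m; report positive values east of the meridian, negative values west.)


displacement = 638565 - 500000 = 138565 m

138565 m


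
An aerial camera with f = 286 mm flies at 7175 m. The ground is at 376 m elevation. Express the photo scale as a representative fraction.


scale = f / (H - h) = 286 mm / 6799 m = 286 / 6799000 = 1:23773

1:23773


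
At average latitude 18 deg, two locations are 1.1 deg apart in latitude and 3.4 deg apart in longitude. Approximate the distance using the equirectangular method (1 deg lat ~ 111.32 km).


dlat_km = 1.1 * 111.32 = 122.452
dlon_km = 3.4 * 111.32 * cos(18) ≈ 359.963
dist = sqrt(122.452^2 + 359.963^2) ≈ 380.2 km

380.2 km


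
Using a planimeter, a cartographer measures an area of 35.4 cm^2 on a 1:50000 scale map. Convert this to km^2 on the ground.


ground_area = 35.4 * (50000/100)^2 = 8850000.0 m^2 = 8.85 km^2

8.85 km^2


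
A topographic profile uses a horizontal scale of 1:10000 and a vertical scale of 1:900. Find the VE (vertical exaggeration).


VE = horizontal_scale / vertical_scale = 10000 / 900 ≈ 11.1

11.1x


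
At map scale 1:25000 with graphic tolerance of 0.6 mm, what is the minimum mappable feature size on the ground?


ground = 0.6 mm * 25000 / 1000 = 15.0 m

15.0 m


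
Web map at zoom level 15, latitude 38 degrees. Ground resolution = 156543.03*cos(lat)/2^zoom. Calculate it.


res = 156543.03 * cos(38) / 2^15 = 156543.03 * 0.78801075 / 32768 = 3.76 m/pixel

3.76 m/pixel


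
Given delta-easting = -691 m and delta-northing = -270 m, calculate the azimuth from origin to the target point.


az = atan2(-691, -270) = -111.3 deg
adjusted to 0-360: 248.7 degrees

248.7 degrees


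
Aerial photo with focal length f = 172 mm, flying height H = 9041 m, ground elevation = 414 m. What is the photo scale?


scale = f / (H - h) = 172 mm / 8627 m = 172 / 8627000 = 1:50157

1:50157


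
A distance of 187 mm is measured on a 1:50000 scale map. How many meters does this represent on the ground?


ground = 187 mm * 50000 / 1000 = 9350.0 m

9350.0 m


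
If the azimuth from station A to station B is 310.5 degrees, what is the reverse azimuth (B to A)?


back azimuth = (310.5 + 180) mod 360 = 130.5 degrees

130.5 degrees


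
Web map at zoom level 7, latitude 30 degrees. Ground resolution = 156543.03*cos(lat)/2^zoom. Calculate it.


res = 156543.03 * cos(30) / 2^7 = 156543.03 * 0.8660254 / 128 = 1059.14 m/pixel

1059.14 m/pixel


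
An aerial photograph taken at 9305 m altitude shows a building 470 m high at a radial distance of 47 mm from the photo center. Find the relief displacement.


d = h * r / H = 470 * 47 / 9305 = 2.37 mm

2.37 mm


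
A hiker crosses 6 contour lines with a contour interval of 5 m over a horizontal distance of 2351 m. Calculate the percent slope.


elevation change = 6 * 5 = 30 m
slope = 30 / 2351 * 100 = 1.3%

1.3%


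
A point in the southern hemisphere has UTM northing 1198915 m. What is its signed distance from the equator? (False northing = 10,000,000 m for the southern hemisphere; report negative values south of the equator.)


For southern: actual = 1198915 - 10000000 = -8801085 m

-8801085 m


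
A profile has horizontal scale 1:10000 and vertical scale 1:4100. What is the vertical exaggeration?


VE = horizontal_scale / vertical_scale = 10000 / 4100 ≈ 2.4

2.4x


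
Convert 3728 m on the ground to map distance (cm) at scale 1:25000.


map_cm = 3728 * 100 / 25000 = 14.912 cm ≈ 14.91 cm

14.91 cm


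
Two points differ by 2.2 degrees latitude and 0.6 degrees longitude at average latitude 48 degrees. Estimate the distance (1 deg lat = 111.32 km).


dlat_km = 2.2 * 111.32 = 244.904
dlon_km = 0.6 * 111.32 * cos(48) ≈ 44.693
dist = sqrt(244.904^2 + 44.693^2) ≈ 248.9 km

248.9 km


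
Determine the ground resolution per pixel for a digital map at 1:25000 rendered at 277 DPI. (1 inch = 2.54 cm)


pixel_cm = 2.54 / 277 ≈ 0.00917 cm
ground = pixel_cm * 25000 / 100 = 2.54 * 25000 / (277 * 100) = 63500 / 27700 ≈ 2.29 m

2.29 m
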